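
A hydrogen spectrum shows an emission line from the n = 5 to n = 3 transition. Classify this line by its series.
Paschen series

The spectral series in hydrogen are named based on the final (lower) energy level:
- Lyman series: n_final = 1 (ultraviolet)
- Balmer series: n_final = 2 (visible/near-UV)
- Paschen series: n_final = 3 (infrared)
- Brackett series: n_final = 4 (infrared)
- Pfund series: n_final = 5 (far infrared)

Since this transition ends at n = 3, it belongs to the Paschen series.

For reference, this 5 → 3 line has photon energy
ΔE = 13.6057 eV × (1/3² - 1/5²) = 0.967516444 eV,
corresponding to wavelength λ = hc/ΔE = 1239.84 eV·nm / 0.967516444 eV = 1281.467 nm in the infrared region.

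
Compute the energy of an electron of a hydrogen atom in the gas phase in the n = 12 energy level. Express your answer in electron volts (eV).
-0.094 eV

The energy levels of a hydrogen-like atom are given by:
E_n = -13.6057 eV / n²

For n = 12:
E_12 = -13.6057 eV / 12²
E_12 = -13.6057 eV / 144
E_12 = -0.094 eV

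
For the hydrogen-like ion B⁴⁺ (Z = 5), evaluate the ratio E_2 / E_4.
4.000000

Using E_n = -13.6057 Z² / n² eV with Z = 5:

E_2 = -13.6057 × 5² / 2² = -340.1425 / 4 = -85.035625000000 eV
E_4 = -13.6057 × 5² / 4² = -340.1425 / 16 = -21.258906250000 eV

The ratio is:
E_2/E_4 = (-85.035625000000) / (-21.258906250000)
E_2/E_4 = (-340.1425/4) / (-340.1425/16)
E_2/E_4 = 16/4
E_2/E_4 = 4.000000
(Note: the Z² factors cancel in the ratio.)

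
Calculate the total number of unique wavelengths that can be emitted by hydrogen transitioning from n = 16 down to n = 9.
28

The electron can occupy levels n = 9, 10, ..., 16 during de-excitation — that is m = 16 - 9 + 1 = 8 distinct levels.

The number of distinct spectral lines equals the number of ways to choose 2 of these m levels (each pair gives one possible emission transition):

Number of lines = m(m-1)/2 = 8×7/2 = 28

These correspond to all possible transitions between the 8 levels:
16 → 15, 16 → 14, 16 → 13, 16 → 12, 16 → 11, 16 → 10, 16 → 9, 15 → 14...

Each transition produces a photon with a unique energy (and thus wavelength). This count does not depend on Z.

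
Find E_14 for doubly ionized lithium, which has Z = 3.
-0.624752 eV

For hydrogen-like ions, the energy levels scale with Z²:
E_n = -13.6057 Z² / n² eV

For Li²⁺ (Z = 3) at n = 14:
E_14 = -13.6057 × 3² / 14²
E_14 = -13.6057 × 9 / 196
E_14 = -122.4513 / 196
E_14 = -0.624752 eV

The energy is 9 times more negative than hydrogen at the same n due to the stronger nuclear charge.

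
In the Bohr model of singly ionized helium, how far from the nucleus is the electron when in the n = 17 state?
7.6466 nm (or 76.4661 Å)

The Bohr radius formula is:
r_n = n² a₀ / Z

where a₀ = 0.0529177 nm is the Bohr radius.

For He⁺ (Z = 2) at n = 17:
r_17 = 17² × 0.0529177 nm / 2
r_17 = 289 × 0.0529177 nm / 2
r_17 = 15.29322 nm / 2
r_17 = 7.6466 nm

The electron orbits at approximately 7.6466 nm from the nucleus.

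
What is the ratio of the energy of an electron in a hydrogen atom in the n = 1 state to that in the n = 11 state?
121.000000

Using E_n = -13.6057 Z² / n² eV with Z = 1:

E_1 = -13.6057 / 1² = -13.6057 / 1 = -13.605700000000 eV
E_11 = -13.6057 / 11² = -13.6057 / 121 = -0.112443801653 eV

The ratio is:
E_1/E_11 = (-13.605700000000) / (-0.112443801653)
E_1/E_11 = (-13.6057/1) / (-13.6057/121)
E_1/E_11 = 121/1
E_1/E_11 = 121.000000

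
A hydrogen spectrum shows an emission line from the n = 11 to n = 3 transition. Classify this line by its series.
Paschen series

The spectral series in hydrogen are named based on the final (lower) energy level:
- Lyman series: n_final = 1 (ultraviolet)
- Balmer series: n_final = 2 (visible/near-UV)
- Paschen series: n_final = 3 (infrared)
- Brackett series: n_final = 4 (infrared)
- Pfund series: n_final = 5 (far infrared)

Since this transition ends at n = 3, it belongs to the Paschen series.

For reference, this 11 → 3 line has photon energy
ΔE = 13.6057 eV × (1/3² - 1/11²) = 1.3993006428 eV,
corresponding to wavelength λ = hc/ΔE = 1239.84 eV·nm / 1.3993006428 eV = 886.042614 nm in the infrared region.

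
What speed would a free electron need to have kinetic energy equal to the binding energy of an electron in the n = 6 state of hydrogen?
3.6462e+05 m/s (or 0.122% of c)

The binding energy at n = 6 for hydrogen is:
E_6 = -13.6057/6² = -0.37793611 eV
|E_6| = 0.37793611 eV

Convert to Joules:
KE = 0.37793611 eV × (1.602177 × 10⁻¹⁹ J/eV) = 6.055205e-20 J

Using KE = ½mv²:
v = √(2·KE/m_e)
v = √(2 × 6.055205e-20 J / 9.10938 × 10⁻³¹ kg)
v = 3.6462e+05 m/s

This is approximately 0.122% the speed of light.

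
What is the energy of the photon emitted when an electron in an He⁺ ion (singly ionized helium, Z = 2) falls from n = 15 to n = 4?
3.16 eV

The energy levels are E_n = -13.6057 Z² eV / n².

Energy at n = 15: E_15 = -13.6057 × 2² / 15² = -0.24188 eV
Energy at n = 4: E_4 = -13.6057 × 2² / 4² = -3.40143 eV

For emission (electron falling to lower state), the photon energy is:
E_photon = E_15 - E_4 = |-0.24188 - (-3.40143)|
E_photon = 3.16 eV

This energy is carried away by the emitted photon.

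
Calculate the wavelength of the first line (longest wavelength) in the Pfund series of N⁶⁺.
152.159 nm

The longest wavelength corresponds to the smallest energy transition in the series.
The Pfund series has all transitions ending at n_f = 5.

For N⁶⁺ (Z = 7), the first line (α-line) is the jump from n = 6 to n = 5:
E_6 = -13.6057 × 7² / 6² = -18.5188694 eV
E_5 = -13.6057 × 7² / 5² = -26.6671720 eV
ΔE = E_6 - E_5 = 8.1483026 eV

λ = hc/E = 1239.84 eV·nm / 8.1483026 eV
λ = 152.159 nm

This is the α-line of the Pfund series in N⁶⁺.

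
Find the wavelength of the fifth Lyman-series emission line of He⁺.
23.43253 nm

The lines of a series are numbered from the longest wavelength (smallest ΔE) outward; the fifth line is the transition from n = n_f + 5 to n_f.
The Lyman series has all transitions ending at n_f = 1.

For He⁺ (Z = 2), the fifth line (ε-line) is the jump from n = 6 to n = 1:
E_6 = -13.6057 × 2² / 6² = -1.5117444 eV
E_1 = -13.6057 × 2² / 1² = -54.4228000 eV
ΔE = E_6 - E_1 = 52.9110556 eV

λ = hc/E = 1239.84 eV·nm / 52.9110556 eV
λ = 23.43253 nm

This is the ε-line of the Lyman series in He⁺.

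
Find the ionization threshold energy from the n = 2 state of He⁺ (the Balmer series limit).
13.606 eV

The series limit corresponds to the transition from n = ∞ to n = 2.
This is the highest energy (shortest wavelength) transition in the Balmer series.

E_∞ = 0 eV
E_2 = -13.6057 × 2² / 2² = -13.606 eV

Energy at series limit:
ΔE = E_∞ - E_2 = 0 - (-13.606) = 13.606 eV

This energy equals the ionization energy from the n = 2 state of He⁺.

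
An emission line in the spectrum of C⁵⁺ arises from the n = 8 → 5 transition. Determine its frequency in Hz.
2.8868e+15 Hz

First, find the transition energy:
E_8 = -13.6057 × 6² / 8² = -7.65320625 eV
E_5 = -13.6057 × 6² / 5² = -19.59220800 eV
|ΔE| = |E_5 - E_8| = 11.93900175 eV

Convert to Joules: E = 11.93900175 eV × (1.602177 × 10⁻¹⁹ J/eV) = 1.912839e-18 J

Using E = hf:
f = E/h = 1.912839e-18 J / (6.62607 × 10⁻³⁴ J·s)
f = 2.8868e+15 Hz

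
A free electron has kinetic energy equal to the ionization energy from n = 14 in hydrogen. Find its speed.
1.5626e+05 m/s (or 0.05212% of c)

The binding energy at n = 14 for hydrogen is:
E_14 = -13.6057/14² = -0.069416837 eV
|E_14| = 0.069416837 eV

Convert to Joules:
KE = 0.069416837 eV × (1.602177 × 10⁻¹⁹ J/eV) = 1.112181e-20 J

Using KE = ½mv²:
v = √(2·KE/m_e)
v = √(2 × 1.112181e-20 J / 9.10938 × 10⁻³¹ kg)
v = 1.5626e+05 m/s

This is approximately 0.05212% the speed of light.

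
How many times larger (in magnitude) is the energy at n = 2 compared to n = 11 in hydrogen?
30.250

Using E_n = -13.6057 Z² / n² eV with Z = 1:

E_2 = -13.6057 / 2² = -13.6057 / 4 = -3.401425000 eV
E_11 = -13.6057 / 11² = -13.6057 / 121 = -0.112443802 eV

The ratio is:
E_2/E_11 = (-3.401425000) / (-0.112443802)
E_2/E_11 = (-13.6057/4) / (-13.6057/121)
E_2/E_11 = 121/4
E_2/E_11 = 30.250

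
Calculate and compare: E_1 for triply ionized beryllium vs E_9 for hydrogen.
Be³⁺ at n = 1 (E = -217.69120 eV)

Using E_n = -13.6057 Z² / n² eV:

Be³⁺ (Z = 4) at n = 1:
E = -13.6057 × 4² / 1² = -13.6057 × 16 / 1 = -217.69120000 eV

H (Z = 1) at n = 9:
E = -13.6057 × 1² / 9² = -13.6057 × 1 / 81 = -0.16797160 eV

Since -217.69120000 eV < -0.16797160 eV,
Be³⁺ at n = 1 is more tightly bound (requires more energy to ionize).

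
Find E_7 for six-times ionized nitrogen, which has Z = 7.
-13.60570 eV

For hydrogen-like ions, the energy levels scale with Z²:
E_n = -13.6057 Z² / n² eV

For N⁶⁺ (Z = 7) at n = 7:
E_7 = -13.6057 × 7² / 7²
E_7 = -13.6057 × 49 / 49
E_7 = -666.6793 / 49
E_7 = -13.60570 eV

The energy is 49 times more negative than hydrogen at the same n due to the stronger nuclear charge.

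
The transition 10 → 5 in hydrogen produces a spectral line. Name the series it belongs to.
Pfund series

The spectral series in hydrogen are named based on the final (lower) energy level:
- Lyman series: n_final = 1 (ultraviolet)
- Balmer series: n_final = 2 (visible/near-UV)
- Paschen series: n_final = 3 (infrared)
- Brackett series: n_final = 4 (infrared)
- Pfund series: n_final = 5 (far infrared)

Since this transition ends at n = 5, it belongs to the Pfund series.

For reference, this 10 → 5 line has photon energy
ΔE = 13.6057 eV × (1/5² - 1/10²) = 0.408171000 eV,
corresponding to wavelength λ = hc/ΔE = 1239.84 eV·nm / 0.408171000 eV = 3037.550 nm in the far infrared region.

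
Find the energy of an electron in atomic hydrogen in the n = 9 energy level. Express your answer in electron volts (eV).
-0.16797 eV

The energy levels of a hydrogen-like atom are given by:
E_n = -13.6057 eV / n²

For n = 9:
E_9 = -13.6057 eV / 9²
E_9 = -13.6057 eV / 81
E_9 = -0.16797 eV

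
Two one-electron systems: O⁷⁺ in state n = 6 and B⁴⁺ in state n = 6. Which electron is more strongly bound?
O⁷⁺ at n = 6 (E = -24.1879 eV)

Using E_n = -13.6057 Z² / n² eV:

O⁷⁺ (Z = 8) at n = 6:
E = -13.6057 × 8² / 6² = -13.6057 × 64 / 36 = -24.1879111 eV

B⁴⁺ (Z = 5) at n = 6:
E = -13.6057 × 5² / 6² = -13.6057 × 25 / 36 = -9.4484028 eV

Since -24.1879111 eV < -9.4484028 eV,
O⁷⁺ at n = 6 is more tightly bound (requires more energy to ionize).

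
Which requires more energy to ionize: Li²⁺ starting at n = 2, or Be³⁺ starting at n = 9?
Li²⁺ at n = 2 (E = -30.61 eV)

Using E_n = -13.6057 Z² / n² eV:

Li²⁺ (Z = 3) at n = 2:
E = -13.6057 × 3² / 2² = -13.6057 × 9 / 4 = -30.61283 eV

Be³⁺ (Z = 4) at n = 9:
E = -13.6057 × 4² / 9² = -13.6057 × 16 / 81 = -2.68755 eV

Since -30.61283 eV < -2.68755 eV,
Li²⁺ at n = 2 is more tightly bound (requires more energy to ionize).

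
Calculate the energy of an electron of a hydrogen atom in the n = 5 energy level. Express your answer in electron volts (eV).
-0.544 eV

The energy levels of a hydrogen-like atom are given by:
E_n = -13.6057 eV / n²

For n = 5:
E_5 = -13.6057 eV / 5²
E_5 = -13.6057 eV / 25
E_5 = -0.544 eV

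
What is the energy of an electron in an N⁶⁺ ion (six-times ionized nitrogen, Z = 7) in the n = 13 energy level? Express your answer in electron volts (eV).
-3.9448 eV

The energy levels of a hydrogen-like atom are given by:
E_n = -13.6057 Z² / n² eV  (with Z = 7 for N⁶⁺)

For n = 13:
E_13 = -13.6057 × 7² / 13²
E_13 = -13.6057 × 49 / 169
E_13 = -3.9448 eV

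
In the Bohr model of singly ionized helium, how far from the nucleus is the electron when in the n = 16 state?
6.7735 nm (or 67.7347 Å)

The Bohr radius formula is:
r_n = n² a₀ / Z

where a₀ = 0.0529177 nm is the Bohr radius.

For He⁺ (Z = 2) at n = 16:
r_16 = 16² × 0.0529177 nm / 2
r_16 = 256 × 0.0529177 nm / 2
r_16 = 13.54693 nm / 2
r_16 = 6.7735 nm

The electron orbits at approximately 6.7735 nm from the nucleus.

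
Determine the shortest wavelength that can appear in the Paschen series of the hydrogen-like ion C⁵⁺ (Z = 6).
22.7816 nm

The series limit corresponds to the transition from n = ∞ to n = 3.
This is the highest energy (shortest wavelength) transition in the Paschen series.

E_∞ = 0 eV
E_3 = -13.6057 × 6² / 3² = -54.422800 eV

Energy at series limit:
ΔE = E_∞ - E_3 = 0 - (-54.422800) = 54.422800 eV
λ = hc/E = 1239.84 eV·nm / 54.422800 eV = 22.7816 nm

This energy equals the ionization energy from the n = 3 state of C⁵⁺.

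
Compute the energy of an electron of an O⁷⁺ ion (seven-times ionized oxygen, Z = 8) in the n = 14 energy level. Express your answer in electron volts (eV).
-4.443 eV

The energy levels of a hydrogen-like atom are given by:
E_n = -13.6057 Z² / n² eV  (with Z = 8 for O⁷⁺)

For n = 14:
E_14 = -13.6057 × 8² / 14²
E_14 = -13.6057 × 64 / 196
E_14 = -4.443 eV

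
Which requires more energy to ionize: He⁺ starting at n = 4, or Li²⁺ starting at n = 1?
Li²⁺ at n = 1 (E = -122.45130 eV)

Using E_n = -13.6057 Z² / n² eV:

He⁺ (Z = 2) at n = 4:
E = -13.6057 × 2² / 4² = -13.6057 × 4 / 16 = -3.40142500 eV

Li²⁺ (Z = 3) at n = 1:
E = -13.6057 × 3² / 1² = -13.6057 × 9 / 1 = -122.45130000 eV

Since -122.45130000 eV < -3.40142500 eV,
Li²⁺ at n = 1 is more tightly bound (requires more energy to ionize).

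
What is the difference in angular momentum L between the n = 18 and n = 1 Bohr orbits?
1.793e-33 J·s (or 17ℏ)

In the Bohr model, L_n = nℏ where ℏ = 1.05457e-34 J·s.

L_18 = 18ℏ = 1.89823e-33 J·s
L_1 = 1ℏ = 1.05457e-34 J·s

ΔL = L_18 - L_1 = (18 - 1)ℏ = 17ℏ
ΔL = 17 × 1.05457e-34 J·s = 1.793e-33 J·s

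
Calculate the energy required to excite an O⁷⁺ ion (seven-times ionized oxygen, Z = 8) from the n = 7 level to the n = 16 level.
14.369 eV

The energy levels of a hydrogen-like atom are E_n = -13.6057 Z² eV / n².

Energy at n = 7: E_7 = -13.6057 × 8² / 7² = -17.770710 eV
Energy at n = 16: E_16 = -13.6057 × 8² / 16² = -3.401425 eV

The excitation energy is the difference:
ΔE = E_16 - E_7
ΔE = -3.401425 - (-17.770710)
ΔE = 14.369 eV

Since this is positive, energy must be absorbed (photon absorption).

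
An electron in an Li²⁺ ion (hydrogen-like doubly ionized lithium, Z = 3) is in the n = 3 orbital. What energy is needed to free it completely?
13.6057 eV

The ionization energy is the energy needed to remove the electron completely (n → ∞).

For a hydrogen-like ion with Z = 3, E_n = -13.6057 Z² / n² eV.

At n = 3: E_3 = -13.6057 × 3² / 3² = -13.6057000 eV
At n = ∞: E_∞ = 0 eV

Ionization energy = E_∞ - E_3 = 0 - (-13.6057000) = 13.6057000 eV
Ionization energy ≈ 13.6057 eV

This is also called the binding energy of the electron in state n = 3.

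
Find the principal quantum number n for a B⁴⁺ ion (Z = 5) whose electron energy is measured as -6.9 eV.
n = 7

The exact energy levels follow E_n = -13.6057 Z² / n² eV with Z = 5.

The measured value (-6.9 eV) is reported to only 2 significant figures, so we must test candidate n values and see which one matches to that precision.

Candidate energies:
  n = 5:  E = -13.6057 × 5² / 5² = -13.60570 eV
  n = 6:  E = -13.6057 × 5² / 6² = -9.44840 eV
  n = 7:  E = -13.6057 × 5² / 7² = -6.94168 eV  ← matches
  n = 8:  E = -13.6057 × 5² / 8² = -5.31473 eV
  n = 9:  E = -13.6057 × 5² / 9² = -4.19929 eV

Checking against the measurement of -6.9 eV (2 sig figs), only n = 7 agrees:
E_7 = -6.94168 eV, which rounds to -6.9 eV ✓

Therefore n = 7.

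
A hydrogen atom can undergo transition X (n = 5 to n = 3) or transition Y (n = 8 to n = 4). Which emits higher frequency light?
5 → 3

Calculate the energy for each transition:

Transition 5 → 3:
ΔE₁ = |E_3 - E_5| = |-13.6057/3² - (-13.6057/5²)|
ΔE₁ = |-1.511744444 - (-0.544228000)| = 0.967516 eV

Transition 8 → 4:
ΔE₂ = |E_4 - E_8| = |-13.6057/4² - (-13.6057/8²)|
ΔE₂ = |-0.850356250 - (-0.212589063)| = 0.637767 eV

Since 0.967516 eV > 0.637767 eV, the transition 5 → 3 emits the more energetic photon.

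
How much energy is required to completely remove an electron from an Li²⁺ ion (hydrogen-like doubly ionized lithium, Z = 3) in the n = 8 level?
1.913 eV

The ionization energy is the energy needed to remove the electron completely (n → ∞).

For a hydrogen-like ion with Z = 3, E_n = -13.6057 Z² / n² eV.

At n = 8: E_8 = -13.6057 × 3² / 8² = -1.913302 eV
At n = ∞: E_∞ = 0 eV

Ionization energy = E_∞ - E_8 = 0 - (-1.913302) = 1.913302 eV
Ionization energy ≈ 1.913 eV

This is also called the binding energy of the electron in state n = 8.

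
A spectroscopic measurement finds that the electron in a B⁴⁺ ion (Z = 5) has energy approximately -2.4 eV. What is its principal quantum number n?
n = 12

The exact energy levels follow E_n = -13.6057 Z² / n² eV with Z = 5.

The measured value (-2.4 eV) is reported to only 2 significant figures, so we must test candidate n values and see which one matches to that precision.

Candidate energies:
  n = 10:  E = -13.6057 × 5² / 10² = -3.401425 eV
  n = 11:  E = -13.6057 × 5² / 11² = -2.811095 eV
  n = 12:  E = -13.6057 × 5² / 12² = -2.362101 eV  ← matches
  n = 13:  E = -13.6057 × 5² / 13² = -2.012678 eV
  n = 14:  E = -13.6057 × 5² / 14² = -1.735421 eV

Checking against the measurement of -2.4 eV (2 sig figs), only n = 12 agrees:
E_12 = -2.362101 eV, which rounds to -2.4 eV ✓

Therefore n = 12.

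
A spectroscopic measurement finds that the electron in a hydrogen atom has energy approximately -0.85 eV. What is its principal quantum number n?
n = 4

The exact energy levels follow E_n = -13.6057 eV / n².

The measured value (-0.85 eV) is reported to only 2 significant figures, so we must test candidate n values and see which one matches to that precision.

Candidate energies:
  n = 2:  E = -13.6057/2² = -3.40143 eV
  n = 3:  E = -13.6057/3² = -1.51174 eV
  n = 4:  E = -13.6057/4² = -0.85036 eV  ← matches
  n = 5:  E = -13.6057/5² = -0.54423 eV
  n = 6:  E = -13.6057/6² = -0.37794 eV

Checking against the measurement of -0.85 eV (2 sig figs), only n = 4 agrees:
E_4 = -0.85036 eV, which rounds to -0.85 eV ✓

Therefore n = 4.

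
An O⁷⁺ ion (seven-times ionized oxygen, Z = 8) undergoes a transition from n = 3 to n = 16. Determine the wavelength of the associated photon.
13.28 nm

First, find the transition energy using E_n = -13.6057 Z² / n² eV:
E_3 = -13.6057 × 8² / 3² = -96.7516 eV
E_16 = -13.6057 × 8² / 16² = -3.4014 eV

Photon energy: |ΔE| = |E_16 - E_3| = 93.3502 eV

Convert to wavelength using E = hc/λ with hc = 1239.84 eV·nm:
λ = hc/E = 1239.84 eV·nm / 93.3502 eV
λ = 13.28 nm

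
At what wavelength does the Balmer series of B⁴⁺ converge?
14.58 nm

The series limit corresponds to the transition from n = ∞ to n = 2.
This is the highest energy (shortest wavelength) transition in the Balmer series.

E_∞ = 0 eV
E_2 = -13.6057 × 5² / 2² = -85.0356 eV

Energy at series limit:
ΔE = E_∞ - E_2 = 0 - (-85.0356) = 85.0356 eV
λ = hc/E = 1239.84 eV·nm / 85.0356 eV = 14.58 nm

This energy equals the ionization energy from the n = 2 state of B⁴⁺.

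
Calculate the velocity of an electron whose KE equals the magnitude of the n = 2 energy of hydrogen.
1.094e+06 m/s (or 0.3649% of c)

The binding energy at n = 2 for hydrogen is:
E_2 = -13.6057/2² = -3.401425 eV
|E_2| = 3.401425 eV

Convert to Joules:
KE = 3.401425 eV × (1.602177 × 10⁻¹⁹ J/eV) = 5.44968e-19 J

Using KE = ½mv²:
v = √(2·KE/m_e)
v = √(2 × 5.44968e-19 J / 9.10938 × 10⁻³¹ kg)
v = 1.094e+06 m/s

This is approximately 0.3649% the speed of light.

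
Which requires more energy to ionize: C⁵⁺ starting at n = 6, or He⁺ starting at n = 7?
C⁵⁺ at n = 6 (E = -13.605700 eV)

Using E_n = -13.6057 Z² / n² eV:

C⁵⁺ (Z = 6) at n = 6:
E = -13.6057 × 6² / 6² = -13.6057 × 36 / 36 = -13.605700000 eV

He⁺ (Z = 2) at n = 7:
E = -13.6057 × 2² / 7² = -13.6057 × 4 / 49 = -1.110669388 eV

Since -13.605700000 eV < -1.110669388 eV,
C⁵⁺ at n = 6 is more tightly bound (requires more energy to ionize).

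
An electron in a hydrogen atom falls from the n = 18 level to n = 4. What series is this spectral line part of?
Brackett series

The spectral series in hydrogen are named based on the final (lower) energy level:
- Lyman series: n_final = 1 (ultraviolet)
- Balmer series: n_final = 2 (visible/near-UV)
- Paschen series: n_final = 3 (infrared)
- Brackett series: n_final = 4 (infrared)
- Pfund series: n_final = 5 (far infrared)

Since this transition ends at n = 4, it belongs to the Brackett series.

For reference, this 18 → 4 line has photon energy
ΔE = 13.6057 eV × (1/4² - 1/18²) = 0.80836335 eV,
corresponding to wavelength λ = hc/ΔE = 1239.84 eV·nm / 0.80836335 eV = 1533.77 nm in the infrared region.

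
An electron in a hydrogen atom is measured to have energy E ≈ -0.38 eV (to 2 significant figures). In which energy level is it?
n = 6

The exact energy levels follow E_n = -13.6057 eV / n².

The measured value (-0.38 eV) is reported to only 2 significant figures, so we must test candidate n values and see which one matches to that precision.

Candidate energies:
  n = 4:  E = -13.6057/4² = -0.85036 eV
  n = 5:  E = -13.6057/5² = -0.54423 eV
  n = 6:  E = -13.6057/6² = -0.37794 eV  ← matches
  n = 7:  E = -13.6057/7² = -0.27767 eV
  n = 8:  E = -13.6057/8² = -0.21259 eV

Checking against the measurement of -0.38 eV (2 sig figs), only n = 6 agrees:
E_6 = -0.37794 eV, which rounds to -0.38 eV ✓

Therefore n = 6.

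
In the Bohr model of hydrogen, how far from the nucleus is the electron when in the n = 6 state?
1.9050 nm (or 19.0504 Å)

The Bohr radius formula is:
r_n = n² a₀ / Z

where a₀ = 0.0529177 nm is the Bohr radius.

For H (Z = 1) at n = 6:
r_6 = 6² × 0.0529177 nm / 1
r_6 = 36 × 0.0529177 nm / 1
r_6 = 1.90504 nm / 1
r_6 = 1.9050 nm

The electron orbits at approximately 1.9050 nm from the nucleus.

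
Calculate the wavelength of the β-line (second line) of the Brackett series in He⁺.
656.110895 nm

The lines of a series are numbered from the longest wavelength (smallest ΔE) outward; the second line is the transition from n = n_f + 2 to n_f.
The Brackett series has all transitions ending at n_f = 4.

For He⁺ (Z = 2), the second line (β-line) is the jump from n = 6 to n = 4:
E_6 = -13.6057 × 2² / 6² = -1.5117444444 eV
E_4 = -13.6057 × 2² / 4² = -3.4014250000 eV
ΔE = E_6 - E_4 = 1.8896805556 eV

λ = hc/E = 1239.84 eV·nm / 1.8896805556 eV
λ = 656.110895 nm

This is the β-line of the Brackett series in He⁺.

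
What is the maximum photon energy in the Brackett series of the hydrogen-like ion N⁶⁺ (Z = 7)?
41.6675 eV

The series limit corresponds to the transition from n = ∞ to n = 4.
This is the highest energy (shortest wavelength) transition in the Brackett series.

E_∞ = 0 eV
E_4 = -13.6057 × 7² / 4² = -41.6675 eV

Energy at series limit:
ΔE = E_∞ - E_4 = 0 - (-41.6675) = 41.6675 eV

This energy equals the ionization energy from the n = 4 state of N⁶⁺.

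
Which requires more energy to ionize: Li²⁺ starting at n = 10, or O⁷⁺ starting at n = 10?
O⁷⁺ at n = 10 (E = -8.70765 eV)

Using E_n = -13.6057 Z² / n² eV:

Li²⁺ (Z = 3) at n = 10:
E = -13.6057 × 3² / 10² = -13.6057 × 9 / 100 = -1.22451300 eV

O⁷⁺ (Z = 8) at n = 10:
E = -13.6057 × 8² / 10² = -13.6057 × 64 / 100 = -8.70764800 eV

Since -8.70764800 eV < -1.22451300 eV,
O⁷⁺ at n = 10 is more tightly bound (requires more energy to ionize).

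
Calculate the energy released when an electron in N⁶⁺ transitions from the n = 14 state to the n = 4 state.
38.2660 eV

The energy levels are E_n = -13.6057 Z² eV / n².

Energy at n = 14: E_14 = -13.6057 × 7² / 14² = -3.4014250 eV
Energy at n = 4: E_4 = -13.6057 × 7² / 4² = -41.6674563 eV

For emission (electron falling to lower state), the photon energy is:
E_photon = E_14 - E_4 = |-3.4014250 - (-41.6674563)|
E_photon = 38.2660 eV

This energy is carried away by the emitted photon.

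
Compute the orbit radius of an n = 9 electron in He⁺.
2.14317 nm (or 21.43168 Å)

The Bohr radius formula is:
r_n = n² a₀ / Z

where a₀ = 0.05291772 nm is the Bohr radius.

For He⁺ (Z = 2) at n = 9:
r_9 = 9² × 0.05291772 nm / 2
r_9 = 81 × 0.05291772 nm / 2
r_9 = 4.286335 nm / 2
r_9 = 2.14317 nm

The electron orbits at approximately 2.14317 nm from the nucleus.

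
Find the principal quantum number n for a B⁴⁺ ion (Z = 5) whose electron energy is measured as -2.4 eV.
n = 12

The exact energy levels follow E_n = -13.6057 Z² / n² eV with Z = 5.

The measured value (-2.4 eV) is reported to only 2 significant figures, so we must test candidate n values and see which one matches to that precision.

Candidate energies:
  n = 10:  E = -13.6057 × 5² / 10² = -3.401425 eV
  n = 11:  E = -13.6057 × 5² / 11² = -2.811095 eV
  n = 12:  E = -13.6057 × 5² / 12² = -2.362101 eV  ← matches
  n = 13:  E = -13.6057 × 5² / 13² = -2.012678 eV
  n = 14:  E = -13.6057 × 5² / 14² = -1.735421 eV

Checking against the measurement of -2.4 eV (2 sig figs), only n = 12 agrees:
E_12 = -2.362101 eV, which rounds to -2.4 eV ✓

Therefore n = 12.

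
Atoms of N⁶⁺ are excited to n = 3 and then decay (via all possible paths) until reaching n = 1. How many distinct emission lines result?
3

The electron can occupy levels n = 1, 2, ..., 3 during de-excitation — that is m = 3 - 1 + 1 = 3 distinct levels.

The number of distinct spectral lines equals the number of ways to choose 2 of these m levels (each pair gives one possible emission transition):

Number of lines = m(m-1)/2 = 3×2/2 = 3

These correspond to all possible transitions between the 3 levels:
3 → 2, 3 → 1, 2 → 1

Each transition produces a photon with a unique energy (and thus wavelength). This count does not depend on Z.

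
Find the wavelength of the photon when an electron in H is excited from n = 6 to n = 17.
3747.35274 nm

First, find the transition energy using E_n = -13.6057 / n² eV:
E_6 = -13.6057 / 6² = -0.37793611111 eV
E_17 = -13.6057 / 17² = -0.04707854671 eV

Photon energy: |ΔE| = |E_17 - E_6| = 0.33085756440 eV

Convert to wavelength using E = hc/λ with hc = 1239.84 eV·nm:
λ = hc/E = 1239.84 eV·nm / 0.33085756440 eV
λ = 3747.35274 nm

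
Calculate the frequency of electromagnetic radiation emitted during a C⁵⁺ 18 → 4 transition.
7.04e+15 Hz

First, find the transition energy:
E_18 = -13.6057 × 6² / 18² = -1.51174 eV
E_4 = -13.6057 × 6² / 4² = -30.61283 eV
|ΔE| = |E_4 - E_18| = 29.10109 eV

Convert to Joules: E = 29.10109 eV × (1.602177 × 10⁻¹⁹ J/eV) = 4.6625e-18 J

Using E = hf:
f = E/h = 4.6625e-18 J / (6.62607 × 10⁻³⁴ J·s)
f = 7.04e+15 Hz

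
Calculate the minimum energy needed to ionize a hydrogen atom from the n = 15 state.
0.060 eV

The ionization energy is the energy needed to remove the electron completely (n → ∞).

For hydrogen, E_n = -13.6057 eV / n².

At n = 15: E_15 = -13.6057 / 15² = -0.060470 eV
At n = ∞: E_∞ = 0 eV

Ionization energy = E_∞ - E_15 = 0 - (-0.060470) = 0.060470 eV
Ionization energy ≈ 0.060 eV

This is also called the binding energy of the electron in state n = 15.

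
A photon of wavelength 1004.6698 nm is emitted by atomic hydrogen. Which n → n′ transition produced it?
n = 7 → n = 3

First, find the photon energy from the wavelength (hc = 1239.84 eV·nm):
E = hc/λ = 1239.84 eV·nm / 1004.6698 nm = 1.2340771 eV

The energy levels of hydrogen satisfy E_n = -13.6057 / n² eV, so an emission n_i → n_f releases
ΔE = 13.6057 × (1/n_f² − 1/n_i²) eV.

Setting ΔE equal to the photon energy:
1/n_f² − 1/n_i² = 1.2340771 / 13.6057 = 0.090702948

Since 1/n_i² must be positive, we need 1/n_f² > 0.090702948, i.e. n_f ≤ 3. For each allowed n_f, solve n_i = (1/n_f² − 0.090702948)^(−1/2) and check whether it is a whole number:
  n_f = 1: 1/n_i² = 1.000000000 − 0.090702948 = 0.909297052 → n_i = 1.049  (not an integer) ✗
  n_f = 2: 1/n_i² = 0.250000000 − 0.090702948 = 0.159297052 → n_i = 2.506  (not an integer) ✗
  n_f = 3: 1/n_i² = 0.111111111 − 0.090702948 = 0.020408163 → n_i = 7.000  → integer, n_i = 7 ✓

Only n_f = 3 gives an integer upper level, n_i = 7.

The transition is from n = 7 to n = 3 (emission).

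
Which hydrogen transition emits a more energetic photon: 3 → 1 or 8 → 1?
8 → 1

Calculate the energy for each transition:

Transition 3 → 1:
ΔE₁ = |E_1 - E_3| = |-13.6057/1² - (-13.6057/3²)|
ΔE₁ = |-13.60570000000 - (-1.51174444444)| = 12.09395556 eV

Transition 8 → 1:
ΔE₂ = |E_1 - E_8| = |-13.6057/1² - (-13.6057/8²)|
ΔE₂ = |-13.60570000000 - (-0.21258906250)| = 13.39311094 eV

Since 13.39311094 eV > 12.09395556 eV, the transition 8 → 1 emits the more energetic photon.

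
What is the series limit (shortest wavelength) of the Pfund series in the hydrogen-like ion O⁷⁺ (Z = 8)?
35.60 nm

The series limit corresponds to the transition from n = ∞ to n = 5.
This is the highest energy (shortest wavelength) transition in the Pfund series.

E_∞ = 0 eV
E_5 = -13.6057 × 8² / 5² = -34.8306 eV

Energy at series limit:
ΔE = E_∞ - E_5 = 0 - (-34.8306) = 34.8306 eV
λ = hc/E = 1239.84 eV·nm / 34.8306 eV = 35.60 nm

This energy equals the ionization energy from the n = 5 state of O⁷⁺.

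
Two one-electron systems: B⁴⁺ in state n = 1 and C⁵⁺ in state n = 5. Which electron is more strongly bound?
B⁴⁺ at n = 1 (E = -340.14 eV)

Using E_n = -13.6057 Z² / n² eV:

B⁴⁺ (Z = 5) at n = 1:
E = -13.6057 × 5² / 1² = -13.6057 × 25 / 1 = -340.14250 eV

C⁵⁺ (Z = 6) at n = 5:
E = -13.6057 × 6² / 5² = -13.6057 × 36 / 25 = -19.59221 eV

Since -340.14250 eV < -19.59221 eV,
B⁴⁺ at n = 1 is more tightly bound (requires more energy to ionize).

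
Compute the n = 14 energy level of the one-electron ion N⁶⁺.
-3.401 eV

For hydrogen-like ions, the energy levels scale with Z²:
E_n = -13.6057 Z² / n² eV

For N⁶⁺ (Z = 7) at n = 14:
E_14 = -13.6057 × 7² / 14²
E_14 = -13.6057 × 49 / 196
E_14 = -666.6793 / 196
E_14 = -3.401 eV

The energy is 49 times more negative than hydrogen at the same n due to the stronger nuclear charge.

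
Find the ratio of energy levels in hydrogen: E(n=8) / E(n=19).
5.640625

Using E_n = -13.6057 Z² / n² eV with Z = 1:

E_8 = -13.6057 / 8² = -13.6057 / 64 = -0.2125890625 eV
E_19 = -13.6057 / 19² = -13.6057 / 361 = -0.0376889197 eV

The ratio is:
E_8/E_19 = (-0.2125890625) / (-0.0376889197)
E_8/E_19 = (-13.6057/64) / (-13.6057/361)
E_8/E_19 = 361/64
E_8/E_19 = 5.640625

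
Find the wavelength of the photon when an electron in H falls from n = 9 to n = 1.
92.265595 nm

First, find the transition energy using E_n = -13.6057 / n² eV:
E_9 = -13.6057 / 9² = -0.16797160 eV
E_1 = -13.6057 / 1² = -13.60570000 eV

Photon energy: |ΔE| = |E_1 - E_9| = 13.43772840 eV

Convert to wavelength using E = hc/λ with hc = 1239.84 eV·nm:
λ = hc/E = 1239.84 eV·nm / 13.43772840 eV
λ = 92.265595 nm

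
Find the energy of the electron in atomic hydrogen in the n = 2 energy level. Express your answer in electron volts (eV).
-3.401425 eV

The energy levels of a hydrogen-like atom are given by:
E_n = -13.6057 eV / n²

For n = 2:
E_2 = -13.6057 eV / 2²
E_2 = -13.6057 eV / 4
E_2 = -3.401425 eV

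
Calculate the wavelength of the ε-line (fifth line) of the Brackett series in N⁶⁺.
37.08005 nm

The lines of a series are numbered from the longest wavelength (smallest ΔE) outward; the fifth line is the transition from n = n_f + 5 to n_f.
The Brackett series has all transitions ending at n_f = 4.

For N⁶⁺ (Z = 7), the fifth line (ε-line) is the jump from n = 9 to n = 4:
E_9 = -13.6057 × 7² / 9² = -8.2306086 eV
E_4 = -13.6057 × 7² / 4² = -41.6674563 eV
ΔE = E_9 - E_4 = 33.4368477 eV

λ = hc/E = 1239.84 eV·nm / 33.4368477 eV
λ = 37.08005 nm

This is the ε-line of the Brackett series in N⁶⁺.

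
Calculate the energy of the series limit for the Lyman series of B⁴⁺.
340.142500 eV

The series limit corresponds to the transition from n = ∞ to n = 1.
This is the highest energy (shortest wavelength) transition in the Lyman series.

E_∞ = 0 eV
E_1 = -13.6057 × 5² / 1² = -340.142500 eV

Energy at series limit:
ΔE = E_∞ - E_1 = 0 - (-340.142500) = 340.142500 eV

This energy equals the ionization energy from the n = 1 state of B⁴⁺.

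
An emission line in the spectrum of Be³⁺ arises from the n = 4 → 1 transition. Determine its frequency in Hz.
4.93e+16 Hz

First, find the transition energy:
E_4 = -13.6057 × 4² / 4² = -13.6057000 eV
E_1 = -13.6057 × 4² / 1² = -217.6912000 eV
|ΔE| = |E_1 - E_4| = 204.0855000 eV

Convert to Joules: E = 204.0855000 eV × (1.602177 × 10⁻¹⁹ J/eV) = 3.2698e-17 J

Using E = hf:
f = E/h = 3.2698e-17 J / (6.62607 × 10⁻³⁴ J·s)
f = 4.93e+16 Hz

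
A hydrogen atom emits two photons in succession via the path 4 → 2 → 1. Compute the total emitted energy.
12.755 eV

The energy levels of hydrogen are E_n = -13.6057 / n² eV.

First transition (4 → 2):
ΔE₁ = |E_2 - E_4|
ΔE₁ = |-3.401425000 - (-0.850356250)| = 2.551069 eV

Second transition (2 → 1):
ΔE₂ = |E_1 - E_2|
ΔE₂ = |-13.605700000 - (-3.401425000)| = 10.204275 eV

Total energy released:
E_total = ΔE₁ + ΔE₂ = 2.551069 + 10.204275 = 12.755 eV

Note: This equals the direct transition 4 → 1: 12.755 eV ✓
Energy is conserved regardless of the path taken.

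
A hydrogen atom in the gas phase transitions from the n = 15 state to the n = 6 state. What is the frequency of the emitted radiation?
7.67630e+13 Hz

First, find the transition energy:
E_15 = -13.6057 / 15² = -0.060469778 eV
E_6 = -13.6057 / 6² = -0.377936111 eV
|ΔE| = |E_6 - E_15| = 0.317466333 eV

Convert to Joules: E = 0.317466333 eV × (1.602177 × 10⁻¹⁹ J/eV) = 5.0863726e-20 J

Using E = hf:
f = E/h = 5.0863726e-20 J / (6.62607 × 10⁻³⁴ J·s)
f = 7.67630e+13 Hz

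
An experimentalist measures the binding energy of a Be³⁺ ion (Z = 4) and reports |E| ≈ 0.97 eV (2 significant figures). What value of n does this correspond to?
n = 15

The exact energy levels follow E_n = -13.6057 Z² / n² eV with Z = 4.

The measured value (-0.97 eV) is reported to only 2 significant figures, so we must test candidate n values and see which one matches to that precision.

Candidate energies:
  n = 13:  E = -13.6057 × 4² / 13² = -1.288114 eV
  n = 14:  E = -13.6057 × 4² / 14² = -1.110669 eV
  n = 15:  E = -13.6057 × 4² / 15² = -0.967516 eV  ← matches
  n = 16:  E = -13.6057 × 4² / 16² = -0.850356 eV
  n = 17:  E = -13.6057 × 4² / 17² = -0.753257 eV

Checking against the measurement of -0.97 eV (2 sig figs), only n = 15 agrees:
E_15 = -0.967516 eV, which rounds to -0.97 eV ✓

Therefore n = 15.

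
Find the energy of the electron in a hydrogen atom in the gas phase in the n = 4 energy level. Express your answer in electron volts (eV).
-0.850 eV

The energy levels of a hydrogen-like atom are given by:
E_n = -13.6057 eV / n²

For n = 4:
E_4 = -13.6057 eV / 4²
E_4 = -13.6057 eV / 16
E_4 = -0.850 eV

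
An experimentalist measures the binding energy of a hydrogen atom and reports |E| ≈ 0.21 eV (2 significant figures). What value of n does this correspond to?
n = 8

The exact energy levels follow E_n = -13.6057 eV / n².

The measured value (-0.21 eV) is reported to only 2 significant figures, so we must test candidate n values and see which one matches to that precision.

Candidate energies:
  n = 6:  E = -13.6057/6² = -0.37794 eV
  n = 7:  E = -13.6057/7² = -0.27767 eV
  n = 8:  E = -13.6057/8² = -0.21259 eV  ← matches
  n = 9:  E = -13.6057/9² = -0.16797 eV
  n = 10:  E = -13.6057/10² = -0.13606 eV

Checking against the measurement of -0.21 eV (2 sig figs), only n = 8 agrees:
E_8 = -0.21259 eV, which rounds to -0.21 eV ✓

Therefore n = 8.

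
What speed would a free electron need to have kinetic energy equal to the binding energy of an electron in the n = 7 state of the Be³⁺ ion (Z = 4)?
1.25011e+06 m/s (or 0.4170% of c)

The binding energy at n = 7 for Be³⁺ is:
E_7 = -13.6057 × 4²/7² = -4.44267755 eV
|E_7| = 4.44267755 eV

Convert to Joules:
KE = 4.44267755 eV × (1.602177 × 10⁻¹⁹ J/eV) = 7.1179558e-19 J

Using KE = ½mv²:
v = √(2·KE/m_e)
v = √(2 × 7.1179558e-19 J / 9.10938 × 10⁻³¹ kg)
v = 1.25011e+06 m/s

This is approximately 0.4170% the speed of light.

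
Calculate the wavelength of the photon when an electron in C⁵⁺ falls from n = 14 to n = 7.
165.37775 nm

First, find the transition energy using E_n = -13.6057 Z² / n² eV:
E_14 = -13.6057 × 6² / 14² = -2.499006122 eV
E_7 = -13.6057 × 6² / 7² = -9.996024490 eV

Photon energy: |ΔE| = |E_7 - E_14| = 7.497018368 eV

Convert to wavelength using E = hc/λ with hc = 1239.84 eV·nm:
λ = hc/E = 1239.84 eV·nm / 7.497018368 eV
λ = 165.37775 nm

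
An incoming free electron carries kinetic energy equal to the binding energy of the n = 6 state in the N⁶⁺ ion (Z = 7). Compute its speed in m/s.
2.55231e+06 m/s (or 0.85% of c)

The binding energy at n = 6 for N⁶⁺ is:
E_6 = -13.6057 × 7²/6² = -18.5188694 eV
|E_6| = 18.5188694 eV

Convert to Joules:
KE = 18.5188694 eV × (1.602177 × 10⁻¹⁹ J/eV) = 2.9670507e-18 J

Using KE = ½mv²:
v = √(2·KE/m_e)
v = √(2 × 2.9670507e-18 J / 9.10938 × 10⁻³¹ kg)
v = 2.55231e+06 m/s

This is approximately 0.85% the speed of light.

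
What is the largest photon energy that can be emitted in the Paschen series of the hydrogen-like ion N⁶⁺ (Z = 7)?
74.08 eV

The series limit corresponds to the transition from n = ∞ to n = 3.
This is the highest energy (shortest wavelength) transition in the Paschen series.

E_∞ = 0 eV
E_3 = -13.6057 × 7² / 3² = -74.08 eV

Energy at series limit:
ΔE = E_∞ - E_3 = 0 - (-74.08) = 74.08 eV

This energy equals the ionization energy from the n = 3 state of N⁶⁺.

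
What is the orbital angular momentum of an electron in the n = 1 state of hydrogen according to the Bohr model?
1.05e-34 J·s (or 1ℏ)

In the Bohr model, angular momentum is quantized:
L = nℏ

where ℏ = h/(2π) = 1.0546e-34 J·s

For n = 1:
L = 1 × 1.0546e-34 J·s
L = 1.05e-34 J·s

This can also be written as L = 1ℏ.
The angular momentum is an integer multiple of the reduced Planck constant.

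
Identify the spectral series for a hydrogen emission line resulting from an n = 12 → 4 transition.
Brackett series

The spectral series in hydrogen are named based on the final (lower) energy level:
- Lyman series: n_final = 1 (ultraviolet)
- Balmer series: n_final = 2 (visible/near-UV)
- Paschen series: n_final = 3 (infrared)
- Brackett series: n_final = 4 (infrared)
- Pfund series: n_final = 5 (far infrared)

Since this transition ends at n = 4, it belongs to the Brackett series.

For reference, this 12 → 4 line has photon energy
ΔE = 13.6057 eV × (1/4² - 1/12²) = 0.75587222 eV,
corresponding to wavelength λ = hc/ΔE = 1239.84 eV·nm / 0.75587222 eV = 1640.28 nm in the infrared region.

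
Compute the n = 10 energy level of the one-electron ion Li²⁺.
-1.2245 eV

For hydrogen-like ions, the energy levels scale with Z²:
E_n = -13.6057 Z² / n² eV

For Li²⁺ (Z = 3) at n = 10:
E_10 = -13.6057 × 3² / 10²
E_10 = -13.6057 × 9 / 100
E_10 = -122.4513 / 100
E_10 = -1.2245 eV

The energy is 9 times more negative than hydrogen at the same n due to the stronger nuclear charge.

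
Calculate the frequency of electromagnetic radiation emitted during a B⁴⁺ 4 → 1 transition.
7.7106e+16 Hz

First, find the transition energy:
E_4 = -13.6057 × 5² / 4² = -21.2589063 eV
E_1 = -13.6057 × 5² / 1² = -340.1425000 eV
|ΔE| = |E_1 - E_4| = 318.8835937 eV

Convert to Joules: E = 318.8835937 eV × (1.602177 × 10⁻¹⁹ J/eV) = 5.109080e-17 J

Using E = hf:
f = E/h = 5.109080e-17 J / (6.62607 × 10⁻³⁴ J·s)
f = 7.7106e+16 Hz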